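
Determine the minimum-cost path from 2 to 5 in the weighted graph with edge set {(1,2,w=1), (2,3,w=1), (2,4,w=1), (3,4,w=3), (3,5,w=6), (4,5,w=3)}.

Step 1: Build adjacency list with weights:
  1: 2(w=1)
  2: 1(w=1), 3(w=1), 4(w=1)
  3: 2(w=1), 4(w=3), 5(w=6)
  4: 2(w=1), 3(w=3), 5(w=3)
  5: 3(w=6), 4(w=3)

Step 2: Apply Dijkstra's algorithm from vertex 2:
  Visit vertex 2 (distance=0)
    Update dist[1] = 1
    Update dist[3] = 1
    Update dist[4] = 1
  Visit vertex 1 (distance=1)
  Visit vertex 3 (distance=1)
    Update dist[5] = 7
  Visit vertex 4 (distance=1)
    Update dist[5] = 4
  Visit vertex 5 (distance=4)

Step 3: Shortest path: 2 -> 4 -> 5
Total weight: 1 + 3 = 4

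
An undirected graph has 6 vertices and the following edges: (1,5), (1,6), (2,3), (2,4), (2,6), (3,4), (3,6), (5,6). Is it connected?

Step 1: Build adjacency list from edges:
  1: 5, 6
  2: 3, 4, 6
  3: 2, 4, 6
  4: 2, 3
  5: 1, 6
  6: 1, 2, 3, 5

Step 2: Run BFS/DFS from vertex 1:
  Visited: {1, 5, 6, 2, 3, 4}
  Reached 6 of 6 vertices

Step 3: All 6 vertices reached from vertex 1, so the graph is connected.
Answer: Yes, the graph is connected.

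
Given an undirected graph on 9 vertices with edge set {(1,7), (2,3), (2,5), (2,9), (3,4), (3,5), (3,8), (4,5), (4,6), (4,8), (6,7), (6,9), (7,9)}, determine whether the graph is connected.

Step 1: Build adjacency list from edges:
  1: 7
  2: 3, 5, 9
  3: 2, 4, 5, 8
  4: 3, 5, 6, 8
  5: 2, 3, 4
  6: 4, 7, 9
  7: 1, 6, 9
  8: 3, 4
  9: 2, 6, 7

Step 2: Run BFS/DFS from vertex 1:
  Visited: {1, 7, 6, 9, 4, 2, 3, 5, 8}
  Reached 9 of 9 vertices

Step 3: All 9 vertices reached from vertex 1, so the graph is connected.
Answer: Yes, the graph is connected.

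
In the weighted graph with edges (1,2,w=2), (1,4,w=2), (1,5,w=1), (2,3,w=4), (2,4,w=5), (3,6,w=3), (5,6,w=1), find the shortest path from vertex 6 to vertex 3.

Step 1: Build adjacency list with weights:
  1: 2(w=2), 4(w=2), 5(w=1)
  2: 1(w=2), 3(w=4), 4(w=5)
  3: 2(w=4), 6(w=3)
  4: 1(w=2), 2(w=5)
  5: 1(w=1), 6(w=1)
  6: 3(w=3), 5(w=1)

Step 2: Apply Dijkstra's algorithm from vertex 6:
  Visit vertex 6 (distance=0)
    Update dist[3] = 3
    Update dist[5] = 1
  Visit vertex 5 (distance=1)
    Update dist[1] = 2
  Visit vertex 1 (distance=2)
    Update dist[2] = 4
    Update dist[4] = 4
  Visit vertex 3 (distance=3)

Step 3: Shortest path: 6 -> 3
Total weight: 3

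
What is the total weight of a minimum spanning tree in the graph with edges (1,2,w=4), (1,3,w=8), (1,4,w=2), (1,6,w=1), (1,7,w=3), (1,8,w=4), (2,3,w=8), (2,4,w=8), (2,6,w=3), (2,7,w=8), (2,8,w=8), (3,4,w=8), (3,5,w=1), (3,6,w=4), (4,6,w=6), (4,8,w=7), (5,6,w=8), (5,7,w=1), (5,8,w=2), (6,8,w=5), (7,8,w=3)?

Apply Kruskal's algorithm (sort edges by weight, add if no cycle):

Sorted edges by weight:
  (1,6) w=1
  (3,5) w=1
  (5,7) w=1
  (1,4) w=2
  (5,8) w=2
  (1,7) w=3
  (2,6) w=3
  (7,8) w=3
  (1,8) w=4
  (1,2) w=4
  (3,6) w=4
  (6,8) w=5
  (4,6) w=6
  (4,8) w=7
  (1,3) w=8
  (2,8) w=8
  (2,3) w=8
  (2,4) w=8
  (2,7) w=8
  (3,4) w=8
  (5,6) w=8

Add edge (1,6) w=1 -- no cycle. Running total: 1
Add edge (3,5) w=1 -- no cycle. Running total: 2
Add edge (5,7) w=1 -- no cycle. Running total: 3
Add edge (1,4) w=2 -- no cycle. Running total: 5
Add edge (5,8) w=2 -- no cycle. Running total: 7
Add edge (1,7) w=3 -- no cycle. Running total: 10
Add edge (2,6) w=3 -- no cycle. Running total: 13

MST edges: (1,6,w=1), (3,5,w=1), (5,7,w=1), (1,4,w=2), (5,8,w=2), (1,7,w=3), (2,6,w=3)
Total MST weight: 1 + 1 + 1 + 2 + 2 + 3 + 3 = 13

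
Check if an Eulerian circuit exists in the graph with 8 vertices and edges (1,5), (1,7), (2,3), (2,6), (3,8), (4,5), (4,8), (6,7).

Step 1: Find the degree of each vertex:
  deg(1) = 2
  deg(2) = 2
  deg(3) = 2
  deg(4) = 2
  deg(5) = 2
  deg(6) = 2
  deg(7) = 2
  deg(8) = 2

Step 2: Count vertices with odd degree:
  All vertices have even degree (0 odd-degree vertices)

Step 3: Apply Euler's theorem:
  - Eulerian circuit exists iff graph is connected and all vertices have even degree
  - Eulerian path exists iff graph is connected and has 0 or 2 odd-degree vertices

Graph is connected with 0 odd-degree vertices.
Both Eulerian circuit and Eulerian path exist.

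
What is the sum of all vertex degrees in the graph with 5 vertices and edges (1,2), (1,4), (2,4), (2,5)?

Step 1: Count edges incident to each vertex:
  deg(1) = 2 (neighbors: 2, 4)
  deg(2) = 3 (neighbors: 1, 4, 5)
  deg(3) = 0 (neighbors: none)
  deg(4) = 2 (neighbors: 1, 2)
  deg(5) = 1 (neighbors: 2)

Step 2: Sum all degrees:
  2 + 3 + 0 + 2 + 1 = 8

Verification: sum of degrees = 2 * |E| = 2 * 4 = 8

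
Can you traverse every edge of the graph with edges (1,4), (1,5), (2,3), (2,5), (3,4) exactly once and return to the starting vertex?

Step 1: Find the degree of each vertex:
  deg(1) = 2
  deg(2) = 2
  deg(3) = 2
  deg(4) = 2
  deg(5) = 2

Step 2: Count vertices with odd degree:
  All vertices have even degree (0 odd-degree vertices)

Step 3: Apply Euler's theorem:
  - Eulerian circuit exists iff graph is connected and all vertices have even degree
  - Eulerian path exists iff graph is connected and has 0 or 2 odd-degree vertices

Graph is connected with 0 odd-degree vertices.
Both Eulerian circuit and Eulerian path exist.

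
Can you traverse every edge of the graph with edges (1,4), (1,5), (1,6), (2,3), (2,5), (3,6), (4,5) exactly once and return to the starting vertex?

Step 1: Find the degree of each vertex:
  deg(1) = 3
  deg(2) = 2
  deg(3) = 2
  deg(4) = 2
  deg(5) = 3
  deg(6) = 2

Step 2: Count vertices with odd degree:
  Odd-degree vertices: 1, 5 (2 total)

Step 3: Apply Euler's theorem:
  - Eulerian circuit exists iff graph is connected and all vertices have even degree
  - Eulerian path exists iff graph is connected and has 0 or 2 odd-degree vertices

Graph is connected with exactly 2 odd-degree vertices (1, 5).
Eulerian path exists (starting and ending at the odd-degree vertices), but no Eulerian circuit.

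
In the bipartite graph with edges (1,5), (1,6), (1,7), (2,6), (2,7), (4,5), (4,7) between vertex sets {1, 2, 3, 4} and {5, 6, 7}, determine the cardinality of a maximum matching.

Step 1: List the neighbors of each left vertex:
  1: 5, 6, 7
  2: 6, 7
  3: (none)
  4: 5, 7

Step 2: Greedily match left vertices, then look for augmenting paths:
  Match 1 -- 5
  Match 2 -- 6
  Match 4 -- 7
  No augmenting path remains.

Step 3: Verify this is maximum:
  Matching size 3 = min(|L|, |R|) = min(4, 3), which is an upper bound, so this matching is maximum.

Maximum matching: {(1,5), (2,6), (4,7)}
Size: 3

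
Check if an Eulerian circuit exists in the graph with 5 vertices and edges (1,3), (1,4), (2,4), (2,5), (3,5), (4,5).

Step 1: Find the degree of each vertex:
  deg(1) = 2
  deg(2) = 2
  deg(3) = 2
  deg(4) = 3
  deg(5) = 3

Step 2: Count vertices with odd degree:
  Odd-degree vertices: 4, 5 (2 total)

Step 3: Apply Euler's theorem:
  - Eulerian circuit exists iff graph is connected and all vertices have even degree
  - Eulerian path exists iff graph is connected and has 0 or 2 odd-degree vertices

Graph is connected with exactly 2 odd-degree vertices (4, 5).
Eulerian path exists (starting and ending at the odd-degree vertices), but no Eulerian circuit.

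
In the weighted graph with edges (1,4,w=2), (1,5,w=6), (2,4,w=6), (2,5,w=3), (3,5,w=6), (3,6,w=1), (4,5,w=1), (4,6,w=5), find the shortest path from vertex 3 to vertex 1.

Step 1: Build adjacency list with weights:
  1: 4(w=2), 5(w=6)
  2: 4(w=6), 5(w=3)
  3: 5(w=6), 6(w=1)
  4: 1(w=2), 2(w=6), 5(w=1), 6(w=5)
  5: 1(w=6), 2(w=3), 3(w=6), 4(w=1)
  6: 3(w=1), 4(w=5)

Step 2: Apply Dijkstra's algorithm from vertex 3:
  Visit vertex 3 (distance=0)
    Update dist[5] = 6
    Update dist[6] = 1
  Visit vertex 6 (distance=1)
    Update dist[4] = 6
  Visit vertex 4 (distance=6)
    Update dist[1] = 8
    Update dist[2] = 12
  Visit vertex 5 (distance=6)
    Update dist[2] = 9
  Visit vertex 1 (distance=8)

Step 3: Shortest path: 3 -> 6 -> 4 -> 1
Total weight: 1 + 5 + 2 = 8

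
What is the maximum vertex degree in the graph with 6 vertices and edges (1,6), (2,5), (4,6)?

Step 1: Count edges incident to each vertex:
  deg(1) = 1 (neighbors: 6)
  deg(2) = 1 (neighbors: 5)
  deg(3) = 0 (neighbors: none)
  deg(4) = 1 (neighbors: 6)
  deg(5) = 1 (neighbors: 2)
  deg(6) = 2 (neighbors: 1, 4)

Step 2: Find maximum:
  max(1, 1, 0, 1, 1, 2) = 2 (vertex 6)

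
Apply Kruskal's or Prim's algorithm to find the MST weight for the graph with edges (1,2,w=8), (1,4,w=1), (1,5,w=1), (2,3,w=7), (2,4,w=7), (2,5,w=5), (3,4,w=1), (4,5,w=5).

Apply Kruskal's algorithm (sort edges by weight, add if no cycle):

Sorted edges by weight:
  (1,4) w=1
  (1,5) w=1
  (3,4) w=1
  (2,5) w=5
  (4,5) w=5
  (2,4) w=7
  (2,3) w=7
  (1,2) w=8

Add edge (1,4) w=1 -- no cycle. Running total: 1
Add edge (1,5) w=1 -- no cycle. Running total: 2
Add edge (3,4) w=1 -- no cycle. Running total: 3
Add edge (2,5) w=5 -- no cycle. Running total: 8

MST edges: (1,4,w=1), (1,5,w=1), (3,4,w=1), (2,5,w=5)
Total MST weight: 1 + 1 + 1 + 5 = 8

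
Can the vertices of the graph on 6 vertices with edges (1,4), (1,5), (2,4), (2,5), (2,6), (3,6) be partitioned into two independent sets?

Step 1: Attempt 2-coloring using BFS:
  Start at vertex 1, assign color 0
  Color vertex 4 with color 1 (neighbor of 1)
  Color vertex 5 with color 1 (neighbor of 1)
  Color vertex 2 with color 0 (neighbor of 4)
  Color vertex 6 with color 1 (neighbor of 2)
  Color vertex 3 with color 0 (neighbor of 6)

Step 2: 2-coloring succeeded. No conflicts found.
  Set A (color 0): {1, 2, 3}
  Set B (color 1): {4, 5, 6}

The graph is bipartite with partition {1, 2, 3}, {4, 5, 6}.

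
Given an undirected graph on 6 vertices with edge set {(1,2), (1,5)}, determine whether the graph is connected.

Step 1: Build adjacency list from edges:
  1: 2, 5
  2: 1
  3: (none)
  4: (none)
  5: 1
  6: (none)

Step 2: Run BFS/DFS from vertex 1:
  Visited: {1, 2, 5}
  Reached 3 of 6 vertices

Step 3: Only 3 of 6 vertices reached. Graph is disconnected.
Connected components: {1, 2, 5}, {3}, {4}, {6}
Answer: No, the graph is not connected (4 components).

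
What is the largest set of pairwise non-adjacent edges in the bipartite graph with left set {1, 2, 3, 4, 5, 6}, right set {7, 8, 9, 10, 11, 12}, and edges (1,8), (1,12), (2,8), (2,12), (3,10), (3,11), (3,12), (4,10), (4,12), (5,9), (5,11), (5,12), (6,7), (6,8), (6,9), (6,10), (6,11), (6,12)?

Step 1: List the neighbors of each left vertex:
  1: 8, 12
  2: 8, 12
  3: 10, 11, 12
  4: 10, 12
  5: 9, 11, 12
  6: 7, 8, 9, 10, 11, 12

Step 2: Greedily match left vertices, then look for augmenting paths:
  Match 1 -- 8
  Match 2 -- 12
  Match 3 -- 11
  Match 4 -- 10
  Match 5 -- 9
  Match 6 -- 7
  No augmenting path remains.

Step 3: Verify this is maximum:
  Matching size 6 = min(|L|, |R|) = min(6, 6), which is an upper bound, so this matching is maximum.

Maximum matching: {(1,8), (2,12), (3,11), (4,10), (5,9), (6,7)}
Size: 6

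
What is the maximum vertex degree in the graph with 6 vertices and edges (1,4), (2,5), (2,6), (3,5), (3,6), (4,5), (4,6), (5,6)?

Step 1: Count edges incident to each vertex:
  deg(1) = 1 (neighbors: 4)
  deg(2) = 2 (neighbors: 5, 6)
  deg(3) = 2 (neighbors: 5, 6)
  deg(4) = 3 (neighbors: 1, 5, 6)
  deg(5) = 4 (neighbors: 2, 3, 4, 6)
  deg(6) = 4 (neighbors: 2, 3, 4, 5)

Step 2: Find maximum:
  max(1, 2, 2, 3, 4, 4) = 4 (vertex 5)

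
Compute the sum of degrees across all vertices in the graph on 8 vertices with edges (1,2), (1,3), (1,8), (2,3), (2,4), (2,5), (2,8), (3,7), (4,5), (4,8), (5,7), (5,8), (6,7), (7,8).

Step 1: Count edges incident to each vertex:
  deg(1) = 3 (neighbors: 2, 3, 8)
  deg(2) = 5 (neighbors: 1, 3, 4, 5, 8)
  deg(3) = 3 (neighbors: 1, 2, 7)
  deg(4) = 3 (neighbors: 2, 5, 8)
  deg(5) = 4 (neighbors: 2, 4, 7, 8)
  deg(6) = 1 (neighbors: 7)
  deg(7) = 4 (neighbors: 3, 5, 6, 8)
  deg(8) = 5 (neighbors: 1, 2, 4, 5, 7)

Step 2: Sum all degrees:
  3 + 5 + 3 + 3 + 4 + 1 + 4 + 5 = 28

Verification: sum of degrees = 2 * |E| = 2 * 14 = 28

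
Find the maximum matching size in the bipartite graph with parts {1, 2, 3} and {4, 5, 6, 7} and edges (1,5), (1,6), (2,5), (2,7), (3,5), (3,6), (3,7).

Step 1: List the neighbors of each left vertex:
  1: 5, 6
  2: 5, 7
  3: 5, 6, 7

Step 2: Greedily match left vertices, then look for augmenting paths:
  Match 1 -- 5
  Match 2 -- 7
  Match 3 -- 6
  No augmenting path remains.

Step 3: Verify this is maximum:
  Matching size 3 = min(|L|, |R|) = min(3, 4), which is an upper bound, so this matching is maximum.

Maximum matching: {(1,5), (2,7), (3,6)}
Size: 3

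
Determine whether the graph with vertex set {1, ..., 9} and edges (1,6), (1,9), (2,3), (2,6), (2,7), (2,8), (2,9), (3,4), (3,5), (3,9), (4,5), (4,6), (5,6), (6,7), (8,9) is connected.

Step 1: Build adjacency list from edges:
  1: 6, 9
  2: 3, 6, 7, 8, 9
  3: 2, 4, 5, 9
  4: 3, 5, 6
  5: 3, 4, 6
  6: 1, 2, 4, 5, 7
  7: 2, 6
  8: 2, 9
  9: 1, 2, 3, 8

Step 2: Run BFS/DFS from vertex 1:
  Visited: {1, 6, 9, 2, 4, 5, 7, 3, 8}
  Reached 9 of 9 vertices

Step 3: All 9 vertices reached from vertex 1, so the graph is connected.
Answer: Yes, the graph is connected.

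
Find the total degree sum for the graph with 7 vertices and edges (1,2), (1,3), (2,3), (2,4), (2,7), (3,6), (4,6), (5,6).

Step 1: Count edges incident to each vertex:
  deg(1) = 2 (neighbors: 2, 3)
  deg(2) = 4 (neighbors: 1, 3, 4, 7)
  deg(3) = 3 (neighbors: 1, 2, 6)
  deg(4) = 2 (neighbors: 2, 6)
  deg(5) = 1 (neighbors: 6)
  deg(6) = 3 (neighbors: 3, 4, 5)
  deg(7) = 1 (neighbors: 2)

Step 2: Sum all degrees:
  2 + 4 + 3 + 2 + 1 + 3 + 1 = 16

Verification: sum of degrees = 2 * |E| = 2 * 8 = 16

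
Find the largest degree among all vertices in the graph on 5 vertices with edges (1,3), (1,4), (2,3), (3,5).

Step 1: Count edges incident to each vertex:
  deg(1) = 2 (neighbors: 3, 4)
  deg(2) = 1 (neighbors: 3)
  deg(3) = 3 (neighbors: 1, 2, 5)
  deg(4) = 1 (neighbors: 1)
  deg(5) = 1 (neighbors: 3)

Step 2: Find maximum:
  max(2, 1, 3, 1, 1) = 3 (vertex 3)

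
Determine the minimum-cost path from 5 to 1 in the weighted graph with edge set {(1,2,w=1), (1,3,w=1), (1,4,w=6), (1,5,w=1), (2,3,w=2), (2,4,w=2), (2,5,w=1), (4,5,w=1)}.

Step 1: Build adjacency list with weights:
  1: 2(w=1), 3(w=1), 4(w=6), 5(w=1)
  2: 1(w=1), 3(w=2), 4(w=2), 5(w=1)
  3: 1(w=1), 2(w=2)
  4: 1(w=6), 2(w=2), 5(w=1)
  5: 1(w=1), 2(w=1), 4(w=1)

Step 2: Apply Dijkstra's algorithm from vertex 5:
  Visit vertex 5 (distance=0)
    Update dist[1] = 1
    Update dist[2] = 1
    Update dist[4] = 1
  Visit vertex 1 (distance=1)
    Update dist[3] = 2

Step 3: Shortest path: 5 -> 1
Total weight: 1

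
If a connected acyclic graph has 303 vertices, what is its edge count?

A tree on n vertices always has exactly n - 1 edges.
For n = 303: edges = 303 - 1 = 302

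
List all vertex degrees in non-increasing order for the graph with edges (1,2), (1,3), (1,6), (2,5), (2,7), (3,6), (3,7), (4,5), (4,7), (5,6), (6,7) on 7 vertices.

Step 1: Count edges incident to each vertex:
  deg(1) = 3 (neighbors: 2, 3, 6)
  deg(2) = 3 (neighbors: 1, 5, 7)
  deg(3) = 3 (neighbors: 1, 6, 7)
  deg(4) = 2 (neighbors: 5, 7)
  deg(5) = 3 (neighbors: 2, 4, 6)
  deg(6) = 4 (neighbors: 1, 3, 5, 7)
  deg(7) = 4 (neighbors: 2, 3, 4, 6)

Step 2: Sort degrees in non-increasing order:
  Degrees: [3, 3, 3, 2, 3, 4, 4] -> sorted: [4, 4, 3, 3, 3, 3, 2]

Degree sequence: [4, 4, 3, 3, 3, 3, 2]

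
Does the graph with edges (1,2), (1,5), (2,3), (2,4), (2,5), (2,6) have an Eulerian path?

Step 1: Find the degree of each vertex:
  deg(1) = 2
  deg(2) = 5
  deg(3) = 1
  deg(4) = 1
  deg(5) = 2
  deg(6) = 1

Step 2: Count vertices with odd degree:
  Odd-degree vertices: 2, 3, 4, 6 (4 total)

Step 3: Apply Euler's theorem:
  - Eulerian circuit exists iff graph is connected and all vertices have even degree
  - Eulerian path exists iff graph is connected and has 0 or 2 odd-degree vertices

Graph has 4 odd-degree vertices (need 0 or 2).
Neither Eulerian path nor Eulerian circuit exists.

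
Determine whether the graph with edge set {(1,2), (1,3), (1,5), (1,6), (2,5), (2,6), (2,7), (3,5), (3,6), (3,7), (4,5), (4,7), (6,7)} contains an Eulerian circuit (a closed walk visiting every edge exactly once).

Step 1: Find the degree of each vertex:
  deg(1) = 4
  deg(2) = 4
  deg(3) = 4
  deg(4) = 2
  deg(5) = 4
  deg(6) = 4
  deg(7) = 4

Step 2: Count vertices with odd degree:
  All vertices have even degree (0 odd-degree vertices)

Step 3: Apply Euler's theorem:
  - Eulerian circuit exists iff graph is connected and all vertices have even degree
  - Eulerian path exists iff graph is connected and has 0 or 2 odd-degree vertices

Graph is connected with 0 odd-degree vertices.
Both Eulerian circuit and Eulerian path exist.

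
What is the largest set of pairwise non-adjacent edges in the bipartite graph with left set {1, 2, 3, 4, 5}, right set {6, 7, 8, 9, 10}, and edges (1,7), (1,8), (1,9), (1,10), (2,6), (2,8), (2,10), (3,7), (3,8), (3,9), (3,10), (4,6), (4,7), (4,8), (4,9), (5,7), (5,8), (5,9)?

Step 1: List the neighbors of each left vertex:
  1: 7, 8, 9, 10
  2: 6, 8, 10
  3: 7, 8, 9, 10
  4: 6, 7, 8, 9
  5: 7, 8, 9

Step 2: Greedily match left vertices, then look for augmenting paths:
  Match 1 -- 10
  Match 2 -- 6
  Match 3 -- 8
  Match 4 -- 9
  Match 5 -- 7
  No augmenting path remains.

Step 3: Verify this is maximum:
  Matching size 5 = min(|L|, |R|) = min(5, 5), which is an upper bound, so this matching is maximum.

Maximum matching: {(1,10), (2,6), (3,8), (4,9), (5,7)}
Size: 5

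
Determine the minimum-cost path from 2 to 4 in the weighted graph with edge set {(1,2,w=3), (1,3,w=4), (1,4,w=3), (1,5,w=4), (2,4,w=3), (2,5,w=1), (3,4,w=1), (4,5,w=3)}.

Step 1: Build adjacency list with weights:
  1: 2(w=3), 3(w=4), 4(w=3), 5(w=4)
  2: 1(w=3), 4(w=3), 5(w=1)
  3: 1(w=4), 4(w=1)
  4: 1(w=3), 2(w=3), 3(w=1), 5(w=3)
  5: 1(w=4), 2(w=1), 4(w=3)

Step 2: Apply Dijkstra's algorithm from vertex 2:
  Visit vertex 2 (distance=0)
    Update dist[1] = 3
    Update dist[4] = 3
    Update dist[5] = 1
  Visit vertex 5 (distance=1)
  Visit vertex 1 (distance=3)
    Update dist[3] = 7
  Visit vertex 4 (distance=3)
    Update dist[3] = 4

Step 3: Shortest path: 2 -> 4
Total weight: 3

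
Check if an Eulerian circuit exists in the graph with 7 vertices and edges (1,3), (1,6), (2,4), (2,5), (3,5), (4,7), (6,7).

Step 1: Find the degree of each vertex:
  deg(1) = 2
  deg(2) = 2
  deg(3) = 2
  deg(4) = 2
  deg(5) = 2
  deg(6) = 2
  deg(7) = 2

Step 2: Count vertices with odd degree:
  All vertices have even degree (0 odd-degree vertices)

Step 3: Apply Euler's theorem:
  - Eulerian circuit exists iff graph is connected and all vertices have even degree
  - Eulerian path exists iff graph is connected and has 0 or 2 odd-degree vertices

Graph is connected with 0 odd-degree vertices.
Both Eulerian circuit and Eulerian path exist.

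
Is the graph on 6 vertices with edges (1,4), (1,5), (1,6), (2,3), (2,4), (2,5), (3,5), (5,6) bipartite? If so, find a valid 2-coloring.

Step 1: Attempt 2-coloring using BFS:
  Start at vertex 1, assign color 0
  Color vertex 4 with color 1 (neighbor of 1)
  Color vertex 5 with color 1 (neighbor of 1)
  Color vertex 6 with color 1 (neighbor of 1)
  Color vertex 2 with color 0 (neighbor of 4)
  Color vertex 3 with color 0 (neighbor of 5)

Step 2: Conflict found! Vertices 5 and 6 are adjacent but have the same color.
This means the graph contains an odd cycle.

The graph is NOT bipartite.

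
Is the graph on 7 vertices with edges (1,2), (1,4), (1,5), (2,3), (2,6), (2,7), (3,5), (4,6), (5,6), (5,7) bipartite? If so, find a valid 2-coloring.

Step 1: Attempt 2-coloring using BFS:
  Start at vertex 1, assign color 0
  Color vertex 2 with color 1 (neighbor of 1)
  Color vertex 4 with color 1 (neighbor of 1)
  Color vertex 5 with color 1 (neighbor of 1)
  Color vertex 3 with color 0 (neighbor of 2)
  Color vertex 6 with color 0 (neighbor of 2)
  Color vertex 7 with color 0 (neighbor of 2)

Step 2: 2-coloring succeeded. No conflicts found.
  Set A (color 0): {1, 3, 6, 7}
  Set B (color 1): {2, 4, 5}

The graph is bipartite with partition {1, 3, 6, 7}, {2, 4, 5}.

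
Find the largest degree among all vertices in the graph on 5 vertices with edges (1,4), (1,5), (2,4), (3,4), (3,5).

Step 1: Count edges incident to each vertex:
  deg(1) = 2 (neighbors: 4, 5)
  deg(2) = 1 (neighbors: 4)
  deg(3) = 2 (neighbors: 4, 5)
  deg(4) = 3 (neighbors: 1, 2, 3)
  deg(5) = 2 (neighbors: 1, 3)

Step 2: Find maximum:
  max(2, 1, 2, 3, 2) = 3 (vertex 4)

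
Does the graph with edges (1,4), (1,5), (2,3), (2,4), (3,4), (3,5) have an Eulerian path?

Step 1: Find the degree of each vertex:
  deg(1) = 2
  deg(2) = 2
  deg(3) = 3
  deg(4) = 3
  deg(5) = 2

Step 2: Count vertices with odd degree:
  Odd-degree vertices: 3, 4 (2 total)

Step 3: Apply Euler's theorem:
  - Eulerian circuit exists iff graph is connected and all vertices have even degree
  - Eulerian path exists iff graph is connected and has 0 or 2 odd-degree vertices

Graph is connected with exactly 2 odd-degree vertices (3, 4).
Eulerian path exists (starting and ending at the odd-degree vertices), but no Eulerian circuit.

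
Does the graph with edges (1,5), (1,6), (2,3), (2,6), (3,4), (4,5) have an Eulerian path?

Step 1: Find the degree of each vertex:
  deg(1) = 2
  deg(2) = 2
  deg(3) = 2
  deg(4) = 2
  deg(5) = 2
  deg(6) = 2

Step 2: Count vertices with odd degree:
  All vertices have even degree (0 odd-degree vertices)

Step 3: Apply Euler's theorem:
  - Eulerian circuit exists iff graph is connected and all vertices have even degree
  - Eulerian path exists iff graph is connected and has 0 or 2 odd-degree vertices

Graph is connected with 0 odd-degree vertices.
Both Eulerian circuit and Eulerian path exist.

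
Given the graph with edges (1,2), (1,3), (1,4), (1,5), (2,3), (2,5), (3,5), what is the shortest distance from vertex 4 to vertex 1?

Step 1: Build adjacency list:
  1: 2, 3, 4, 5
  2: 1, 3, 5
  3: 1, 2, 5
  4: 1
  5: 1, 2, 3

Step 2: BFS from vertex 4 to find shortest path to 1:
  vertex 1 reached at distance 1

Step 3: Shortest path: 4 -> 1
Path length: 1 edge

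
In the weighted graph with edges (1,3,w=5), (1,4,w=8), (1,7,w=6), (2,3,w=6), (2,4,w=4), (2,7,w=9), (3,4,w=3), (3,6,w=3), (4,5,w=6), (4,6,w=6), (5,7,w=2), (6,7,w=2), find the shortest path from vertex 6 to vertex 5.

Step 1: Build adjacency list with weights:
  1: 3(w=5), 4(w=8), 7(w=6)
  2: 3(w=6), 4(w=4), 7(w=9)
  3: 1(w=5), 2(w=6), 4(w=3), 6(w=3)
  4: 1(w=8), 2(w=4), 3(w=3), 5(w=6), 6(w=6)
  5: 4(w=6), 7(w=2)
  6: 3(w=3), 4(w=6), 7(w=2)
  7: 1(w=6), 2(w=9), 5(w=2), 6(w=2)

Step 2: Apply Dijkstra's algorithm from vertex 6:
  Visit vertex 6 (distance=0)
    Update dist[3] = 3
    Update dist[4] = 6
    Update dist[7] = 2
  Visit vertex 7 (distance=2)
    Update dist[1] = 8
    Update dist[2] = 11
    Update dist[5] = 4
  Visit vertex 3 (distance=3)
    Update dist[2] = 9
  Visit vertex 5 (distance=4)

Step 3: Shortest path: 6 -> 7 -> 5
Total weight: 2 + 2 = 4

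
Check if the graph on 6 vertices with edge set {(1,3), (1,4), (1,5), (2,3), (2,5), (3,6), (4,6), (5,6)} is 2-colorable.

Step 1: Attempt 2-coloring using BFS:
  Start at vertex 1, assign color 0
  Color vertex 3 with color 1 (neighbor of 1)
  Color vertex 4 with color 1 (neighbor of 1)
  Color vertex 5 with color 1 (neighbor of 1)
  Color vertex 2 with color 0 (neighbor of 3)
  Color vertex 6 with color 0 (neighbor of 3)

Step 2: 2-coloring succeeded. No conflicts found.
  Set A (color 0): {1, 2, 6}
  Set B (color 1): {3, 4, 5}

The graph is bipartite with partition {1, 2, 6}, {3, 4, 5}.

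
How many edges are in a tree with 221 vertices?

A tree on n vertices always has exactly n - 1 edges.
For n = 221: edges = 221 - 1 = 220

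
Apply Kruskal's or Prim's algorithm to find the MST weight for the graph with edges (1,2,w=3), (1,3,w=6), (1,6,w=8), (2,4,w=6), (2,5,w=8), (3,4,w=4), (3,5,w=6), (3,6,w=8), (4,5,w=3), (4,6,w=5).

Apply Kruskal's algorithm (sort edges by weight, add if no cycle):

Sorted edges by weight:
  (1,2) w=3
  (4,5) w=3
  (3,4) w=4
  (4,6) w=5
  (1,3) w=6
  (2,4) w=6
  (3,5) w=6
  (1,6) w=8
  (2,5) w=8
  (3,6) w=8

Add edge (1,2) w=3 -- no cycle. Running total: 3
Add edge (4,5) w=3 -- no cycle. Running total: 6
Add edge (3,4) w=4 -- no cycle. Running total: 10
Add edge (4,6) w=5 -- no cycle. Running total: 15
Add edge (1,3) w=6 -- no cycle. Running total: 21

MST edges: (1,2,w=3), (4,5,w=3), (3,4,w=4), (4,6,w=5), (1,3,w=6)
Total MST weight: 3 + 3 + 4 + 5 + 6 = 21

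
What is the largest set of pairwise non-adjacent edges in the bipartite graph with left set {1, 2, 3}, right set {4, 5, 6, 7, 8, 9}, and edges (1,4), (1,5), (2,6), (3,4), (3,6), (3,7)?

Step 1: List the neighbors of each left vertex:
  1: 4, 5
  2: 6
  3: 4, 6, 7

Step 2: Greedily match left vertices, then look for augmenting paths:
  Match 1 -- 4
  Match 2 -- 6
  Match 3 -- 7
  No augmenting path remains.

Step 3: Verify this is maximum:
  Matching size 3 = min(|L|, |R|) = min(3, 6), which is an upper bound, so this matching is maximum.

Maximum matching: {(1,4), (2,6), (3,7)}
Size: 3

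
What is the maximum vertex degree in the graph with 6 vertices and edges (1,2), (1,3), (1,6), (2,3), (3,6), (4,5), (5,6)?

Step 1: Count edges incident to each vertex:
  deg(1) = 3 (neighbors: 2, 3, 6)
  deg(2) = 2 (neighbors: 1, 3)
  deg(3) = 3 (neighbors: 1, 2, 6)
  deg(4) = 1 (neighbors: 5)
  deg(5) = 2 (neighbors: 4, 6)
  deg(6) = 3 (neighbors: 1, 3, 5)

Step 2: Find maximum:
  max(3, 2, 3, 1, 2, 3) = 3 (vertex 1)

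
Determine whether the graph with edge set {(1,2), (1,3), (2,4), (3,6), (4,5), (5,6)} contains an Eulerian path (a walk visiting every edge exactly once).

Step 1: Find the degree of each vertex:
  deg(1) = 2
  deg(2) = 2
  deg(3) = 2
  deg(4) = 2
  deg(5) = 2
  deg(6) = 2

Step 2: Count vertices with odd degree:
  All vertices have even degree (0 odd-degree vertices)

Step 3: Apply Euler's theorem:
  - Eulerian circuit exists iff graph is connected and all vertices have even degree
  - Eulerian path exists iff graph is connected and has 0 or 2 odd-degree vertices

Graph is connected with 0 odd-degree vertices.
Both Eulerian circuit and Eulerian path exist.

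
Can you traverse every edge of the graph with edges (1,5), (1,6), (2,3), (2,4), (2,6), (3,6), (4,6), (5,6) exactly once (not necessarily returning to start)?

Step 1: Find the degree of each vertex:
  deg(1) = 2
  deg(2) = 3
  deg(3) = 2
  deg(4) = 2
  deg(5) = 2
  deg(6) = 5

Step 2: Count vertices with odd degree:
  Odd-degree vertices: 2, 6 (2 total)

Step 3: Apply Euler's theorem:
  - Eulerian circuit exists iff graph is connected and all vertices have even degree
  - Eulerian path exists iff graph is connected and has 0 or 2 odd-degree vertices

Graph is connected with exactly 2 odd-degree vertices (2, 6).
Eulerian path exists (starting and ending at the odd-degree vertices), but no Eulerian circuit.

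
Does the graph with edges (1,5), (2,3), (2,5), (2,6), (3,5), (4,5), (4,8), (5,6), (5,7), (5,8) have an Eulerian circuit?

Step 1: Find the degree of each vertex:
  deg(1) = 1
  deg(2) = 3
  deg(3) = 2
  deg(4) = 2
  deg(5) = 7
  deg(6) = 2
  deg(7) = 1
  deg(8) = 2

Step 2: Count vertices with odd degree:
  Odd-degree vertices: 1, 2, 5, 7 (4 total)

Step 3: Apply Euler's theorem:
  - Eulerian circuit exists iff graph is connected and all vertices have even degree
  - Eulerian path exists iff graph is connected and has 0 or 2 odd-degree vertices

Graph has 4 odd-degree vertices (need 0 or 2).
Neither Eulerian path nor Eulerian circuit exists.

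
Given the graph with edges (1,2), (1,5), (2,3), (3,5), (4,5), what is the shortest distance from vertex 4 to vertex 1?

Step 1: Build adjacency list:
  1: 2, 5
  2: 1, 3
  3: 2, 5
  4: 5
  5: 1, 3, 4

Step 2: BFS from vertex 4 to find shortest path to 1:
  vertex 5 reached at distance 1
  vertex 1 reached at distance 2

Step 3: Shortest path: 4 -> 5 -> 1
Path length: 2 edges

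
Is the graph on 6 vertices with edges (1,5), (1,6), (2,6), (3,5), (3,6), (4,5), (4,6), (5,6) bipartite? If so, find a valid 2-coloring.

Step 1: Attempt 2-coloring using BFS:
  Start at vertex 1, assign color 0
  Color vertex 5 with color 1 (neighbor of 1)
  Color vertex 6 with color 1 (neighbor of 1)
  Color vertex 3 with color 0 (neighbor of 5)
  Color vertex 4 with color 0 (neighbor of 5)

Step 2: Conflict found! Vertices 5 and 6 are adjacent but have the same color.
This means the graph contains an odd cycle.

The graph is NOT bipartite.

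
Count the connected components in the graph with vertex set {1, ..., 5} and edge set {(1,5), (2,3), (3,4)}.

Step 1: Build adjacency list from edges:
  1: 5
  2: 3
  3: 2, 4
  4: 3
  5: 1

Step 2: Run BFS/DFS from vertex 1:
  Visited: {1, 5}
  Reached 2 of 5 vertices

Step 3: Only 2 of 5 vertices reached. Graph is disconnected.
Connected components: {1, 5}, {2, 3, 4}
Number of connected components: 2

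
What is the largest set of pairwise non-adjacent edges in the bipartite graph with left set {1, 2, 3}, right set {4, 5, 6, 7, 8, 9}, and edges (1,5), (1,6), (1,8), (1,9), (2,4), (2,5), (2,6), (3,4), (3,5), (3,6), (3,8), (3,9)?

Step 1: List the neighbors of each left vertex:
  1: 5, 6, 8, 9
  2: 4, 5, 6
  3: 4, 5, 6, 8, 9

Step 2: Greedily match left vertices, then look for augmenting paths:
  Match 1 -- 5
  Match 2 -- 4
  Match 3 -- 6
  No augmenting path remains.

Step 3: Verify this is maximum:
  Matching size 3 = min(|L|, |R|) = min(3, 6), which is an upper bound, so this matching is maximum.

Maximum matching: {(1,5), (2,4), (3,6)}
Size: 3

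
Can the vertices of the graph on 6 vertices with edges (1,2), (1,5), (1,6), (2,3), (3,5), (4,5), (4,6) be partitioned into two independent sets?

Step 1: Attempt 2-coloring using BFS:
  Start at vertex 1, assign color 0
  Color vertex 2 with color 1 (neighbor of 1)
  Color vertex 5 with color 1 (neighbor of 1)
  Color vertex 6 with color 1 (neighbor of 1)
  Color vertex 3 with color 0 (neighbor of 2)
  Color vertex 4 with color 0 (neighbor of 5)

Step 2: 2-coloring succeeded. No conflicts found.
  Set A (color 0): {1, 3, 4}
  Set B (color 1): {2, 5, 6}

The graph is bipartite with partition {1, 3, 4}, {2, 5, 6}.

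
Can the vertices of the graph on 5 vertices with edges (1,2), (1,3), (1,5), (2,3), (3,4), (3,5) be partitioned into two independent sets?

Step 1: Attempt 2-coloring using BFS:
  Start at vertex 1, assign color 0
  Color vertex 2 with color 1 (neighbor of 1)
  Color vertex 3 with color 1 (neighbor of 1)
  Color vertex 5 with color 1 (neighbor of 1)

Step 2: Conflict found! Vertices 2 and 3 are adjacent but have the same color.
This means the graph contains an odd cycle.

The graph is NOT bipartite.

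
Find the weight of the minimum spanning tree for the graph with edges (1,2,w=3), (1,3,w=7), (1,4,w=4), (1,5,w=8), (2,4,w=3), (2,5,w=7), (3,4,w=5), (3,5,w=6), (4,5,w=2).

Apply Kruskal's algorithm (sort edges by weight, add if no cycle):

Sorted edges by weight:
  (4,5) w=2
  (1,2) w=3
  (2,4) w=3
  (1,4) w=4
  (3,4) w=5
  (3,5) w=6
  (1,3) w=7
  (2,5) w=7
  (1,5) w=8

Add edge (4,5) w=2 -- no cycle. Running total: 2
Add edge (1,2) w=3 -- no cycle. Running total: 5
Add edge (2,4) w=3 -- no cycle. Running total: 8
Skip edge (1,4) w=4 -- would create cycle
Add edge (3,4) w=5 -- no cycle. Running total: 13

MST edges: (4,5,w=2), (1,2,w=3), (2,4,w=3), (3,4,w=5)
Total MST weight: 2 + 3 + 3 + 5 = 13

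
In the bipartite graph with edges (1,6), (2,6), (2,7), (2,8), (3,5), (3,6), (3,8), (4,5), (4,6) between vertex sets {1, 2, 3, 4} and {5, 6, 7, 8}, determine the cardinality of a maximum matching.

Step 1: List the neighbors of each left vertex:
  1: 6
  2: 6, 7, 8
  3: 5, 6, 8
  4: 5, 6

Step 2: Greedily match left vertices, then look for augmenting paths:
  Match 1 -- 6
  Match 2 -- 7
  Match 3 -- 8
  Match 4 -- 5
  No augmenting path remains.

Step 3: Verify this is maximum:
  Matching size 4 = min(|L|, |R|) = min(4, 4), which is an upper bound, so this matching is maximum.

Maximum matching: {(1,6), (2,7), (3,8), (4,5)}
Size: 4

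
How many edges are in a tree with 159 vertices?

A tree on n vertices always has exactly n - 1 edges.
For n = 159: edges = 159 - 1 = 158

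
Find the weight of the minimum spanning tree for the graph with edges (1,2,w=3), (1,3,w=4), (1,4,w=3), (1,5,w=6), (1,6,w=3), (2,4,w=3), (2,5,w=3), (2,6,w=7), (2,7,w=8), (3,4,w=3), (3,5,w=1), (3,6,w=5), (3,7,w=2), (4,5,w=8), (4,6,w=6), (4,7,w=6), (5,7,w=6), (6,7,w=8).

Apply Kruskal's algorithm (sort edges by weight, add if no cycle):

Sorted edges by weight:
  (3,5) w=1
  (3,7) w=2
  (1,2) w=3
  (1,6) w=3
  (1,4) w=3
  (2,4) w=3
  (2,5) w=3
  (3,4) w=3
  (1,3) w=4
  (3,6) w=5
  (1,5) w=6
  (4,7) w=6
  (4,6) w=6
  (5,7) w=6
  (2,6) w=7
  (2,7) w=8
  (4,5) w=8
  (6,7) w=8

Add edge (3,5) w=1 -- no cycle. Running total: 1
Add edge (3,7) w=2 -- no cycle. Running total: 3
Add edge (1,2) w=3 -- no cycle. Running total: 6
Add edge (1,6) w=3 -- no cycle. Running total: 9
Add edge (1,4) w=3 -- no cycle. Running total: 12
Skip edge (2,4) w=3 -- would create cycle
Add edge (2,5) w=3 -- no cycle. Running total: 15

MST edges: (3,5,w=1), (3,7,w=2), (1,2,w=3), (1,6,w=3), (1,4,w=3), (2,5,w=3)
Total MST weight: 1 + 2 + 3 + 3 + 3 + 3 = 15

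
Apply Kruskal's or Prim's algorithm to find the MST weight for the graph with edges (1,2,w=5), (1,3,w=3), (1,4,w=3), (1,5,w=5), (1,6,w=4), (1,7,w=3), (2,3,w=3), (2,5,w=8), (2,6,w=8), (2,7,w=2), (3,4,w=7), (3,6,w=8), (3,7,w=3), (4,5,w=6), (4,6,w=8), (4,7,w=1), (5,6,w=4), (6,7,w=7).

Apply Kruskal's algorithm (sort edges by weight, add if no cycle):

Sorted edges by weight:
  (4,7) w=1
  (2,7) w=2
  (1,3) w=3
  (1,4) w=3
  (1,7) w=3
  (2,3) w=3
  (3,7) w=3
  (1,6) w=4
  (5,6) w=4
  (1,5) w=5
  (1,2) w=5
  (4,5) w=6
  (3,4) w=7
  (6,7) w=7
  (2,5) w=8
  (2,6) w=8
  (3,6) w=8
  (4,6) w=8

Add edge (4,7) w=1 -- no cycle. Running total: 1
Add edge (2,7) w=2 -- no cycle. Running total: 3
Add edge (1,3) w=3 -- no cycle. Running total: 6
Add edge (1,4) w=3 -- no cycle. Running total: 9
Skip edge (1,7) w=3 -- would create cycle
Skip edge (2,3) w=3 -- would create cycle
Skip edge (3,7) w=3 -- would create cycle
Add edge (1,6) w=4 -- no cycle. Running total: 13
Add edge (5,6) w=4 -- no cycle. Running total: 17

MST edges: (4,7,w=1), (2,7,w=2), (1,3,w=3), (1,4,w=3), (1,6,w=4), (5,6,w=4)
Total MST weight: 1 + 2 + 3 + 3 + 4 + 4 = 17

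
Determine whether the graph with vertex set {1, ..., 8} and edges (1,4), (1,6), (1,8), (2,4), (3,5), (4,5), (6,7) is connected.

Step 1: Build adjacency list from edges:
  1: 4, 6, 8
  2: 4
  3: 5
  4: 1, 2, 5
  5: 3, 4
  6: 1, 7
  7: 6
  8: 1

Step 2: Run BFS/DFS from vertex 1:
  Visited: {1, 4, 6, 8, 2, 5, 7, 3}
  Reached 8 of 8 vertices

Step 3: All 8 vertices reached from vertex 1, so the graph is connected.
Answer: Yes, the graph is connected.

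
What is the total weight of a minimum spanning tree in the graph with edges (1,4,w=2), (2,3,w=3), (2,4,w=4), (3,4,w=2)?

Apply Kruskal's algorithm (sort edges by weight, add if no cycle):

Sorted edges by weight:
  (1,4) w=2
  (3,4) w=2
  (2,3) w=3
  (2,4) w=4

Add edge (1,4) w=2 -- no cycle. Running total: 2
Add edge (3,4) w=2 -- no cycle. Running total: 4
Add edge (2,3) w=3 -- no cycle. Running total: 7

MST edges: (1,4,w=2), (3,4,w=2), (2,3,w=3)
Total MST weight: 2 + 2 + 3 = 7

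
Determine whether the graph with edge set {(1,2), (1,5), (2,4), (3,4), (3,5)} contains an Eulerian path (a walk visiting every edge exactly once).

Step 1: Find the degree of each vertex:
  deg(1) = 2
  deg(2) = 2
  deg(3) = 2
  deg(4) = 2
  deg(5) = 2

Step 2: Count vertices with odd degree:
  All vertices have even degree (0 odd-degree vertices)

Step 3: Apply Euler's theorem:
  - Eulerian circuit exists iff graph is connected and all vertices have even degree
  - Eulerian path exists iff graph is connected and has 0 or 2 odd-degree vertices

Graph is connected with 0 odd-degree vertices.
Both Eulerian circuit and Eulerian path exist.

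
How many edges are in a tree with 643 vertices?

A tree on n vertices always has exactly n - 1 edges.
For n = 643: edges = 643 - 1 = 642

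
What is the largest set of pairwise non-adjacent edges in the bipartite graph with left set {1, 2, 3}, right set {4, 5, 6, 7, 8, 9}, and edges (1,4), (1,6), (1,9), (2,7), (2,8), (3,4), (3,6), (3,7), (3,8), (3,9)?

Step 1: List the neighbors of each left vertex:
  1: 4, 6, 9
  2: 7, 8
  3: 4, 6, 7, 8, 9

Step 2: Greedily match left vertices, then look for augmenting paths:
  Match 1 -- 4
  Match 2 -- 7
  Match 3 -- 6
  No augmenting path remains.

Step 3: Verify this is maximum:
  Matching size 3 = min(|L|, |R|) = min(3, 6), which is an upper bound, so this matching is maximum.

Maximum matching: {(1,4), (2,7), (3,6)}
Size: 3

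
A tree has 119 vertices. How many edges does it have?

A tree on n vertices always has exactly n - 1 edges.
For n = 119: edges = 119 - 1 = 118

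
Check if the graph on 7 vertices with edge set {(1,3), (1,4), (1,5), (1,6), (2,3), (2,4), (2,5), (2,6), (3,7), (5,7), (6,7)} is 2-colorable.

Step 1: Attempt 2-coloring using BFS:
  Start at vertex 1, assign color 0
  Color vertex 3 with color 1 (neighbor of 1)
  Color vertex 4 with color 1 (neighbor of 1)
  Color vertex 5 with color 1 (neighbor of 1)
  Color vertex 6 with color 1 (neighbor of 1)
  Color vertex 2 with color 0 (neighbor of 3)
  Color vertex 7 with color 0 (neighbor of 3)

Step 2: 2-coloring succeeded. No conflicts found.
  Set A (color 0): {1, 2, 7}
  Set B (color 1): {3, 4, 5, 6}

The graph is bipartite with partition {1, 2, 7}, {3, 4, 5, 6}.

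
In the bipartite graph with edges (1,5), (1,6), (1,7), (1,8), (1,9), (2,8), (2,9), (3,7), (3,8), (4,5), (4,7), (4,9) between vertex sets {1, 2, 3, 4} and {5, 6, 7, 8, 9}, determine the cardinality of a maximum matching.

Step 1: List the neighbors of each left vertex:
  1: 5, 6, 7, 8, 9
  2: 8, 9
  3: 7, 8
  4: 5, 7, 9

Step 2: Greedily match left vertices, then look for augmenting paths:
  Match 1 -- 5
  Match 2 -- 8
  Match 3 -- 7
  Match 4 -- 9
  No augmenting path remains.

Step 3: Verify this is maximum:
  Matching size 4 = min(|L|, |R|) = min(4, 5), which is an upper bound, so this matching is maximum.

Maximum matching: {(1,5), (2,8), (3,7), (4,9)}
Size: 4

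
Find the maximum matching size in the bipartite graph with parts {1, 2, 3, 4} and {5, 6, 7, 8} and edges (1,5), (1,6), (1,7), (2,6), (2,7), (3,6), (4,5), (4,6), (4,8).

Step 1: List the neighbors of each left vertex:
  1: 5, 6, 7
  2: 6, 7
  3: 6
  4: 5, 6, 8

Step 2: Greedily match left vertices, then look for augmenting paths:
  Match 1 -- 5
  Match 2 -- 7
  Match 3 -- 6
  Match 4 -- 8
  No augmenting path remains.

Step 3: Verify this is maximum:
  Matching size 4 = min(|L|, |R|) = min(4, 4), which is an upper bound, so this matching is maximum.

Maximum matching: {(1,5), (2,7), (3,6), (4,8)}
Size: 4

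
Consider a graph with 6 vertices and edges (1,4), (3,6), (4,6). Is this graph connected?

Step 1: Build adjacency list from edges:
  1: 4
  2: (none)
  3: 6
  4: 1, 6
  5: (none)
  6: 3, 4

Step 2: Run BFS/DFS from vertex 1:
  Visited: {1, 4, 6, 3}
  Reached 4 of 6 vertices

Step 3: Only 4 of 6 vertices reached. Graph is disconnected.
Connected components: {1, 3, 4, 6}, {2}, {5}
Answer: No, the graph is not connected (3 components).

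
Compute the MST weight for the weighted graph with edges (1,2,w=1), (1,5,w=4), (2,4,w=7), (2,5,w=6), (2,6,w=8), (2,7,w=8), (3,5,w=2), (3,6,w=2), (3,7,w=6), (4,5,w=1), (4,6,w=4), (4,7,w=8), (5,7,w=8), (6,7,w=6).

Apply Kruskal's algorithm (sort edges by weight, add if no cycle):

Sorted edges by weight:
  (1,2) w=1
  (4,5) w=1
  (3,6) w=2
  (3,5) w=2
  (1,5) w=4
  (4,6) w=4
  (2,5) w=6
  (3,7) w=6
  (6,7) w=6
  (2,4) w=7
  (2,6) w=8
  (2,7) w=8
  (4,7) w=8
  (5,7) w=8

Add edge (1,2) w=1 -- no cycle. Running total: 1
Add edge (4,5) w=1 -- no cycle. Running total: 2
Add edge (3,6) w=2 -- no cycle. Running total: 4
Add edge (3,5) w=2 -- no cycle. Running total: 6
Add edge (1,5) w=4 -- no cycle. Running total: 10
Skip edge (4,6) w=4 -- would create cycle
Skip edge (2,5) w=6 -- would create cycle
Add edge (3,7) w=6 -- no cycle. Running total: 16

MST edges: (1,2,w=1), (4,5,w=1), (3,6,w=2), (3,5,w=2), (1,5,w=4), (3,7,w=6)
Total MST weight: 1 + 1 + 2 + 2 + 4 + 6 = 16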